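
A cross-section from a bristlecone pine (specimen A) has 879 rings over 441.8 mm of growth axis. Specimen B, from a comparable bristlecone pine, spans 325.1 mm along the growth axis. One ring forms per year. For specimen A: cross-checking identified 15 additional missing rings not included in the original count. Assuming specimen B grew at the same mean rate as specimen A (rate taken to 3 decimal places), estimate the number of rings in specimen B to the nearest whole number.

Specimen A: adjusted count: 879 + 15 = 894 rings.
A: 441.8 mm over 894 years gives 441.8 / 894 ≈ 0.494 mm per year.
For B, 325.1 / 0.494 = 658.10 years ≈ 658 rings.

658 rings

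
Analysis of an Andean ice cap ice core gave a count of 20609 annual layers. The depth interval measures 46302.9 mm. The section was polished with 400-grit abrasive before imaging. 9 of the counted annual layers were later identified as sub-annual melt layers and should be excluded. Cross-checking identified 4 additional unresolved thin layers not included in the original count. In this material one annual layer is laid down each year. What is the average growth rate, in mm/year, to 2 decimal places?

2.25 mm/year

Correcting the raw count gives 20609 − 9 + 4 = 20604 true annual layers.
46302.9 mm over 20604 years gives 46302.9 / 20604 ≈ 2.25 mm/year.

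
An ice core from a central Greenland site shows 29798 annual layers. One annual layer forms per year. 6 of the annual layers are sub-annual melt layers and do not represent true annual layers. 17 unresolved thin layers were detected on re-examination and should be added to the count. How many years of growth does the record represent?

After corrections the count is 29798 − 6 + 17 = 29809 annual layers.
With a one-to-one annual layer periodicity this is 29809 years.

29809 yr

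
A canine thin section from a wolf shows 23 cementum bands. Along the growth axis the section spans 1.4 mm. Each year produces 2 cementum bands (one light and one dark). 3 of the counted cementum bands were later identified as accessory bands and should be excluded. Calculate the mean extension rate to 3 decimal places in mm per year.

True cementum band count = 23 − 3 = 20.
With 2 cementum bands per year, 20 / 2 = 10 years.
Mean rate = 1.4 mm / 10 years ≈ 0.140 mm per year.

0.140 mm per year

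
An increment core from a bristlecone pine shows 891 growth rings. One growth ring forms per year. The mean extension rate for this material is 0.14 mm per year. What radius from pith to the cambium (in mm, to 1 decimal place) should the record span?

891 years of growth are recorded.
Predicted length = 0.14 mm/year × 891 years = 124.7 mm.

124.7 mm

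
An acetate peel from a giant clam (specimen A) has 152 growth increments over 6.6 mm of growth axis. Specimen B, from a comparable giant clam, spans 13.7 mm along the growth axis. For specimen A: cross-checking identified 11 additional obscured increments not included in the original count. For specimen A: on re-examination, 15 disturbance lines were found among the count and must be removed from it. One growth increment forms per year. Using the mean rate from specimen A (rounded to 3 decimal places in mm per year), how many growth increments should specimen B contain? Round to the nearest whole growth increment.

304 growth increments

Specimen A: true growth increment count = 152 − 15 + 11 = 148.
A: Mean rate = 6.6 mm / 148 years ≈ 0.045 mm per year.
For B, 13.7 / 0.045 = 304.44 years ≈ 304 growth increments.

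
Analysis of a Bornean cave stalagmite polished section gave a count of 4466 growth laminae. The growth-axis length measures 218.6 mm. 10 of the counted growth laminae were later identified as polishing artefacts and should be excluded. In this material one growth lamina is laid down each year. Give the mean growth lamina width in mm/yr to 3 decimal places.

0.049 mm/yr

True growth lamina count = 4466 − 10 = 4456.
Mean rate = 218.6 mm / 4456 years ≈ 0.049 mm/yr.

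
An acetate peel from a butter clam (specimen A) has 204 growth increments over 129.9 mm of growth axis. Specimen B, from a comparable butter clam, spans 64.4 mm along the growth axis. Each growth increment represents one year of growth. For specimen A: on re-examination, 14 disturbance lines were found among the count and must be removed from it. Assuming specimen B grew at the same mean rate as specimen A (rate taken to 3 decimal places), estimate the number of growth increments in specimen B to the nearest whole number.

94 growth increments

Specimen A: adjusted count: 204 − 14 = 190 growth increments.
A: Extension rate ≈ 129.9 / 190 = 0.684 mm/yr.
Specimen B: 64.4 mm / 0.684 mm per year = 94.15 years ≈ 94 growth increments.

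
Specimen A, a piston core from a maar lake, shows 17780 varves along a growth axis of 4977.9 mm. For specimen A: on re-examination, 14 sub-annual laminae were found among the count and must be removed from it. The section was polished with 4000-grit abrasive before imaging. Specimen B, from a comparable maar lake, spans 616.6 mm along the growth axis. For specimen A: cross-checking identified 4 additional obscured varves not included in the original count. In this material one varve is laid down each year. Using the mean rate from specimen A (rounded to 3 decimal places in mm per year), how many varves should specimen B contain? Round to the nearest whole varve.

Specimen A: correcting the raw count gives 17780 − 14 + 4 = 17770 true varves.
A: Extension rate ≈ 4977.9 / 17770 = 0.280 mm per year.
Specimen B: 616.6 mm / 0.280 mm per year = 2202.14 years ≈ 2202 varves.

2202 varves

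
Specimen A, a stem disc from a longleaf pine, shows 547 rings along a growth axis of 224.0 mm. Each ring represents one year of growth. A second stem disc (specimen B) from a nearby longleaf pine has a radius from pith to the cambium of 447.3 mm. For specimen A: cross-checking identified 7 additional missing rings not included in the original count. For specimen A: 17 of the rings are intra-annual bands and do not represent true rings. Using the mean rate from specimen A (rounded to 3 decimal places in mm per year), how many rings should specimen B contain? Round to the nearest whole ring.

1073 rings

Specimen A: after corrections the count is 547 − 17 + 7 = 537 rings.
A: Mean rate = 224.0 mm / 537 years ≈ 0.417 mm/yr.
B spans 447.3 / 0.417 = 1072.66 years ≈ 1073 rings.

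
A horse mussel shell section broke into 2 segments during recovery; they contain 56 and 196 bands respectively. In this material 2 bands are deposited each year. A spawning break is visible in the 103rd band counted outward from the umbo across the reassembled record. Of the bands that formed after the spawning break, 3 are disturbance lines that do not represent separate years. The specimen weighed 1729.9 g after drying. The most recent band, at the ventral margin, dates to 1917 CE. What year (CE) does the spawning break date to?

Total bands = 56 + 196 = 252.
Between band 103 and the ventral margin there are 252 − 103 = 149 bands.
Removing the 3 false bands leaves 149 − 3 = 146 true bands beyond the spawning break.
Dividing by 2 bands per year: 146 / 2 = 73 years.
Counting back 73 years from 1917 CE places the spawning break in 1917 − 73 = 1844 CE.

1844 CE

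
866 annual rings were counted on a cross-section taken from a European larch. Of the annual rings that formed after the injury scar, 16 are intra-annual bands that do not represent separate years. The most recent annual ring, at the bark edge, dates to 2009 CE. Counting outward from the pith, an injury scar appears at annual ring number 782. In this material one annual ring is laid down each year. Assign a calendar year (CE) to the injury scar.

1941 CE

The injury scar sits at annual ring 782 from the pith, so 866 − 782 = 84 annual rings formed after it.
Excluding 16 false annual rings: 84 − 16 = 68.
Counting back 68 years from 2009 CE places the injury scar in 2009 − 68 = 1941 CE.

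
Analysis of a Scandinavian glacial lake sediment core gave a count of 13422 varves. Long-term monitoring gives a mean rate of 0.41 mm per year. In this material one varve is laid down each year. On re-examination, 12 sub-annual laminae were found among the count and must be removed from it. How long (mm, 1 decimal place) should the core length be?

True varve count = 13422 − 12 = 13410.
Predicted length = 0.41 mm/year × 13410 years = 5498.1 mm.

5498.1 mm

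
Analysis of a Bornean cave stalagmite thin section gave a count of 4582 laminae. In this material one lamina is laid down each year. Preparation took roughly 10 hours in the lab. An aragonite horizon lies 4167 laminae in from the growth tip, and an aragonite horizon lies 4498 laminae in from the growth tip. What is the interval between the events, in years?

4498 − 4167 = 331 laminae lie between the two events.
One lamina per year makes the interval 331 years.

331 yr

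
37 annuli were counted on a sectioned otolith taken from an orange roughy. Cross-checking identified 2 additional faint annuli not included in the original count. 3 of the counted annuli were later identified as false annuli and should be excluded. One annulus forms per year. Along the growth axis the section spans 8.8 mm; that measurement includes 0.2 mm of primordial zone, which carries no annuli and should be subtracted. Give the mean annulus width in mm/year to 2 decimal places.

0.24 mm/year

Correcting the raw count gives 37 − 3 + 2 = 36 true annuli.
Net length = 8.8 − 0.2 = 8.6 mm.
8.6 mm over 36 years gives 8.6 / 36 ≈ 0.24 mm/year.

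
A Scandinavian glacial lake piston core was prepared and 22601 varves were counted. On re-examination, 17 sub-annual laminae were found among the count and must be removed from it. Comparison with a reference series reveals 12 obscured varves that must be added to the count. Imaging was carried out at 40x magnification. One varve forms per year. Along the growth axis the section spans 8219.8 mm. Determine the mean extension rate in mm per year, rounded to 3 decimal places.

0.364 mm per year

True varve count = 22601 − 17 + 12 = 22596.
Mean rate = 8219.8 mm / 22596 years ≈ 0.364 mm per year.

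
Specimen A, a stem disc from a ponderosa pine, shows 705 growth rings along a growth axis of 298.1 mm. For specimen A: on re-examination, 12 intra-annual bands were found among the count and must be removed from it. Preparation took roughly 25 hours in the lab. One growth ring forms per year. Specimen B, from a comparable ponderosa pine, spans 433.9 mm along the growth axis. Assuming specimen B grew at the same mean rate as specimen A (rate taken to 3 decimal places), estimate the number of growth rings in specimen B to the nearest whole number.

Specimen A: true growth ring count = 705 − 12 = 693.
A: Extension rate ≈ 298.1 / 693 = 0.430 mm per year.
For B, 433.9 / 0.430 = 1009.07 years ≈ 1009 growth rings.

1009 growth rings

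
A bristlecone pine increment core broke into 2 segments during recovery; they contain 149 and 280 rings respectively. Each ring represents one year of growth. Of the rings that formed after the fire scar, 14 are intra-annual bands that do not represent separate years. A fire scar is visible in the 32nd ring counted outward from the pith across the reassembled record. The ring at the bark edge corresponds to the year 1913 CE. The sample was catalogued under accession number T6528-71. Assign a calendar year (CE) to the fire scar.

Total rings = 149 + 280 = 429.
Between ring 32 and the bark edge there are 429 − 32 = 397 rings.
397 − 14 false = 383 true rings after the fire scar.
Counting back 383 years from 1913 CE places the fire scar in 1913 − 383 = 1530 CE.

1530 CE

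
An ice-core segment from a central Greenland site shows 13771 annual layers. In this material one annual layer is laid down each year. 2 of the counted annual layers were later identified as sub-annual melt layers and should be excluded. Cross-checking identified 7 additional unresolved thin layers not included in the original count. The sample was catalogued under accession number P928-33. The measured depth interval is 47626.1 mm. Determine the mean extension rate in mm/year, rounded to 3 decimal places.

3.457 mm/year

True annual layer count = 13771 − 2 + 7 = 13776.
47626.1 mm over 13776 years gives 47626.1 / 13776 ≈ 3.457 mm/year.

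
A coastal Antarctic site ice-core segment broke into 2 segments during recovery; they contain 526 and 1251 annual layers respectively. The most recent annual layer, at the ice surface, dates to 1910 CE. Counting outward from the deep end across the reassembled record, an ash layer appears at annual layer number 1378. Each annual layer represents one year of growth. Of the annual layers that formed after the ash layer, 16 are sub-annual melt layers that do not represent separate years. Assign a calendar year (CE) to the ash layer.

1527 CE

Total annual layers = 526 + 1251 = 1777.
The ash layer sits at annual layer 1378 from the deep end, so 1777 − 1378 = 399 annual layers formed after it.
Removing the 16 false annual layers leaves 399 − 16 = 383 true annual layers beyond the ash layer.
Counting back 383 years from 1910 CE places the ash layer in 1910 − 383 = 1527 CE.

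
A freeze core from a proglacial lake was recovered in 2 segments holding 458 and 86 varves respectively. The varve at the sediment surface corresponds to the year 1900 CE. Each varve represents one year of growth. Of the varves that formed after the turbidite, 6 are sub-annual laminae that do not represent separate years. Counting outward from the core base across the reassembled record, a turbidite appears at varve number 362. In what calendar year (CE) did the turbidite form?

Total varves = 458 + 86 = 544.
544 − 362 = 182 varves lie beyond the turbidite toward the sediment surface.
Excluding 6 false varves: 182 − 6 = 176.
Counting back 176 years from 1900 CE places the turbidite in 1900 − 176 = 1724 CE.

1724 CE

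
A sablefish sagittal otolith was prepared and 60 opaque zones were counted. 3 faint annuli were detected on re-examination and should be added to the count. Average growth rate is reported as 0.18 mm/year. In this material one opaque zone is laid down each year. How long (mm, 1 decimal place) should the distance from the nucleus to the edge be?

11.3 mm

After corrections the count is 60 + 3 = 63 opaque zones.
Predicted length = 0.18 mm/year × 63 years = 11.3 mm.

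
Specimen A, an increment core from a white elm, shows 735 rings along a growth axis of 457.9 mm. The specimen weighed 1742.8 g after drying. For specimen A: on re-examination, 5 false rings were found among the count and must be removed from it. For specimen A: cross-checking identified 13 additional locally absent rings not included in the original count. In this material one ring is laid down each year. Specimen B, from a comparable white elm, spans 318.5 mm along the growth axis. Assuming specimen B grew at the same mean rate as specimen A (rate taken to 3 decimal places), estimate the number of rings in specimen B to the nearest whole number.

Specimen A: true ring count = 735 − 5 + 13 = 743.
A: Mean rate = 457.9 mm / 743 years ≈ 0.616 mm/year.
For B, 318.5 / 0.616 = 517.05 years ≈ 517 rings.

517 rings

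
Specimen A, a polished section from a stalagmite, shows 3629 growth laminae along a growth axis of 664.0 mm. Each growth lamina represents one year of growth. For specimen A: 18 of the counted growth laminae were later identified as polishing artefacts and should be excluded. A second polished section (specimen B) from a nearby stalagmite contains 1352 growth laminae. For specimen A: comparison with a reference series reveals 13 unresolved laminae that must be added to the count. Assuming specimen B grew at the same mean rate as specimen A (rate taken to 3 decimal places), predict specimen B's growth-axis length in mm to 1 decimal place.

247.4 mm

Specimen A: after corrections the count is 3629 − 18 + 13 = 3624 growth laminae.
A: 664.0 mm over 3624 years gives 664.0 / 3624 ≈ 0.183 mm/yr.
B's length ≈ 0.183 × 1352 = 247.4 mm.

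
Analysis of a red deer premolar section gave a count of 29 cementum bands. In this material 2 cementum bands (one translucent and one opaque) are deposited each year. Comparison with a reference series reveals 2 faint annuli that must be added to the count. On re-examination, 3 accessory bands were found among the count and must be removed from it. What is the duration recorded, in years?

True cementum band count = 29 − 3 + 2 = 28.
28 cementum bands at 2 per year is 28 / 2 = 14 years.

14 years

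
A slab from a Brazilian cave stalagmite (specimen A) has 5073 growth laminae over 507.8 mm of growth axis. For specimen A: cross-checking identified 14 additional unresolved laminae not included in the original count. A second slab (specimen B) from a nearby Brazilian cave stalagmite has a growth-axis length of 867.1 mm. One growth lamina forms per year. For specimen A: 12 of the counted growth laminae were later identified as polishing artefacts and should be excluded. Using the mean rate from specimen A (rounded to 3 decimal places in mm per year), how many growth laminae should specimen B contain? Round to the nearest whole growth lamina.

Specimen A: true growth lamina count = 5073 − 12 + 14 = 5075.
A: Mean rate = 507.8 mm / 5075 years ≈ 0.100 mm/yr.
For B, 867.1 / 0.100 = 8671.00 years ≈ 8671 growth laminae.

8671 growth laminae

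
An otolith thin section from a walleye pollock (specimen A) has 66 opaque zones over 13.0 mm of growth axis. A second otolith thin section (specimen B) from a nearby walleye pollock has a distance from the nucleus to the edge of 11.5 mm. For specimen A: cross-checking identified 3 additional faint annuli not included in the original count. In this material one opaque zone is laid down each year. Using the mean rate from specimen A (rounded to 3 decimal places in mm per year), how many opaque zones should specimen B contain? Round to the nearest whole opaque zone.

61 opaque zones

Specimen A: true opaque zone count = 66 + 3 = 69.
A: 13.0 mm over 69 years gives 13.0 / 69 ≈ 0.188 mm/year.
For B, 11.5 / 0.188 = 61.17 years ≈ 61 opaque zones.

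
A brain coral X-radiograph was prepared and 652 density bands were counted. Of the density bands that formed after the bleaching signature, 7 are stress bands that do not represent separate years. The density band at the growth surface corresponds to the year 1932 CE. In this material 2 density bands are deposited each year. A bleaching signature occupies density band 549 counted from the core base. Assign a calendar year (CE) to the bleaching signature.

652 − 549 = 103 density bands lie beyond the bleaching signature toward the growth surface.
Removing the 7 false density bands leaves 103 − 7 = 96 true density bands beyond the bleaching signature.
96 density bands at 2 per year is 96 / 2 = 48 years.
The density band at the growth surface is 1932 CE, so the bleaching signature dates to 1932 − 48 = 1884 CE.

1884 CE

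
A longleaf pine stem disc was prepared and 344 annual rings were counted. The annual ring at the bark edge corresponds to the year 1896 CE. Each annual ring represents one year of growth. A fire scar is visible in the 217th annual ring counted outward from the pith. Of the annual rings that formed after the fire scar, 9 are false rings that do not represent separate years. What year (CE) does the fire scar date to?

1778 CE

344 − 217 = 127 annual rings lie beyond the fire scar toward the bark edge.
Excluding 9 false annual rings: 127 − 9 = 118.
The annual ring at the bark edge is 1896 CE, so the fire scar dates to 1896 − 118 = 1778 CE.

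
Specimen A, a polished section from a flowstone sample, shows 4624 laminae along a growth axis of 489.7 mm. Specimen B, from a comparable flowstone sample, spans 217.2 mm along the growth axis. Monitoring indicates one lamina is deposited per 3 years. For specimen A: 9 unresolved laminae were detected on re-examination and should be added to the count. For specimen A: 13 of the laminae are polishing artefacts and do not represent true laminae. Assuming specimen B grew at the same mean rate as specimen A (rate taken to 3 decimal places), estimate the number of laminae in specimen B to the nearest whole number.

Specimen A: after corrections the count is 4624 − 13 + 9 = 4620 laminae.
Specimen A: 4620 laminae at 3 years each span 4620 × 3 = 13860 years.
A: Mean rate = 489.7 mm / 13860 years ≈ 0.035 mm per year.
Specimen B: 217.2 mm / 0.035 mm per year = 6205.71 years; at 3 years per lamina that is 6205.71 / 3 ≈ 2069 laminae.

2069 laminae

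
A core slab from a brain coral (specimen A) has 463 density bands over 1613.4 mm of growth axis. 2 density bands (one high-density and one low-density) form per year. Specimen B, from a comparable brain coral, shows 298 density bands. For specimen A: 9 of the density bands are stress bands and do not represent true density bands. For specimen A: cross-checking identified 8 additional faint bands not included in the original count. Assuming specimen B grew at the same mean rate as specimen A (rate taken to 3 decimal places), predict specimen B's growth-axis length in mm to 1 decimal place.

1040.6 mm

Specimen A: true density band count = 463 − 9 + 8 = 462.
Specimen A: with 2 density bands per year, 462 / 2 = 231 years.
A: Mean rate = 1613.4 mm / 231 years ≈ 6.984 mm per year.
Specimen B: 298 density bands at 2 per year is 298 / 2 = 149 years. Length of B = 6.984 × 149 = 1040.6 mm.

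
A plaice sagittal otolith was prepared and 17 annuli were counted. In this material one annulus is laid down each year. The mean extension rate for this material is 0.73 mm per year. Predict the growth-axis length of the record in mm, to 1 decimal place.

17 years of growth are recorded.
Length ≈ 0.73 × 17 = 12.4 mm.

12.4 mm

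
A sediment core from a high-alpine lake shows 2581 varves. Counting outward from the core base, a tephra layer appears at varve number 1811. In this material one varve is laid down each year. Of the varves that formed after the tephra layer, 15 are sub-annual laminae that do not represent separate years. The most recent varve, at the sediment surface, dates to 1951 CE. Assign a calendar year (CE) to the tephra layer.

1196 CE

Between varve 1811 and the sediment surface there are 2581 − 1811 = 770 varves.
Removing the 15 false varves leaves 770 − 15 = 755 true varves beyond the tephra layer.
Counting back 755 years from 1951 CE places the tephra layer in 1951 − 755 = 1196 CE.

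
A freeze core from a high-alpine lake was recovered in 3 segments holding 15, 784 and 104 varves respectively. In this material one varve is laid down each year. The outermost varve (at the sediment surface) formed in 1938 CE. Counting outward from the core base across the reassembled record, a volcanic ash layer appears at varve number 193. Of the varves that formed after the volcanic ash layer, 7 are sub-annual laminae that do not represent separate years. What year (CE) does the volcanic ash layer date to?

Total varves = 15 + 784 + 104 = 903.
The volcanic ash layer sits at varve 193 from the core base, so 903 − 193 = 710 varves formed after it.
Excluding 7 false varves: 710 − 7 = 703.
1938 − 703 = 1235 CE.

1235 CE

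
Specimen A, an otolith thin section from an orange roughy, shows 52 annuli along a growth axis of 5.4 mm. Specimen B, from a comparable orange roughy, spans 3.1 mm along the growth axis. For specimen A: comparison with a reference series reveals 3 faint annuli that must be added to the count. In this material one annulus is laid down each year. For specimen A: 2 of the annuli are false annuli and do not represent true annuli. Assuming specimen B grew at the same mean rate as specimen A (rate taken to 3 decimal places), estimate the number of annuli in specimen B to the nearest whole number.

Specimen A: adjusted count: 52 − 2 + 3 = 53 annuli.
A: 5.4 mm over 53 years gives 5.4 / 53 ≈ 0.102 mm per year.
For B, 3.1 / 0.102 = 30.39 years ≈ 30 annuli.

30 annuli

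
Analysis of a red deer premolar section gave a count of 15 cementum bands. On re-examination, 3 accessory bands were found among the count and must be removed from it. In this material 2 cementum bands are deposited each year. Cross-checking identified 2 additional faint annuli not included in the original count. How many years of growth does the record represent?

True cementum band count = 15 − 3 + 2 = 14.
With 2 cementum bands per year, 14 / 2 = 7 years.

7 yr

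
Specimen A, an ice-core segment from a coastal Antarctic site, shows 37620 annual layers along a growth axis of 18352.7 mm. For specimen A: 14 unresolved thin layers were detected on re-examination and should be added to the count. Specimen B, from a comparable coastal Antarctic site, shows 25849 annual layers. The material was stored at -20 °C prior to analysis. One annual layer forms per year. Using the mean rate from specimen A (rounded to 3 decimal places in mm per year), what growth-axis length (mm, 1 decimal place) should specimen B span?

12614.3 mm

Specimen A: true annual layer count = 37620 + 14 = 37634.
A: Extension rate ≈ 18352.7 / 37634 = 0.488 mm per year.
B's length ≈ 0.488 × 25849 = 12614.3 mm.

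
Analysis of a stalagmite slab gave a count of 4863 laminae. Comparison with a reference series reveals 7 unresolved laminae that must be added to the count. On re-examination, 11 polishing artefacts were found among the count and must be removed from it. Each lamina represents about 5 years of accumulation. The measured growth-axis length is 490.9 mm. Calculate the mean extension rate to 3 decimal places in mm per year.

0.020 mm per year

True lamina count = 4863 − 11 + 7 = 4859.
4859 laminae at 5 years each span 4859 × 5 = 24295 years.
490.9 mm over 24295 years gives 490.9 / 24295 ≈ 0.020 mm per year.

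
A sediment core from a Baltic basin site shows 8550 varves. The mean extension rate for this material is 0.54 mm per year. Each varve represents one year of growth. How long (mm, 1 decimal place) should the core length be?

8550 years of growth are recorded.
Length ≈ 0.54 × 8550 = 4617.0 mm.

4617.0 mm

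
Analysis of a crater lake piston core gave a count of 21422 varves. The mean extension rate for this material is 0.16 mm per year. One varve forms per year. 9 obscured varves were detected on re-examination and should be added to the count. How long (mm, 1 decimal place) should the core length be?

Correcting the raw count gives 21422 + 9 = 21431 true varves.
Length ≈ 0.16 × 21431 = 3429.0 mm.

3429.0 mm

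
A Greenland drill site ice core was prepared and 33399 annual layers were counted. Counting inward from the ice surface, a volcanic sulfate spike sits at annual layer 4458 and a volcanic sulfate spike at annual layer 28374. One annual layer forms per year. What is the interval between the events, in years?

28374 − 4458 = 23916 annual layers lie between the two events.
That is 23916 years at one annual layer per year.

23916 yr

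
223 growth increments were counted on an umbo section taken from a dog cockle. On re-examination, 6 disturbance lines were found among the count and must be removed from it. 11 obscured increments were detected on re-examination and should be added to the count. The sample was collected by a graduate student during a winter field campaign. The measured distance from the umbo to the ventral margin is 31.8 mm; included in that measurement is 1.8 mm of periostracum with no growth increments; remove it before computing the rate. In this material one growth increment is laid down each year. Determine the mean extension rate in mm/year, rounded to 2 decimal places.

0.13 mm/year

True growth increment count = 223 − 6 + 11 = 228.
The growth record spans 31.8 − 1.8 = 30.0 mm.
Extension rate ≈ 30.0 / 228 = 0.13 mm/year.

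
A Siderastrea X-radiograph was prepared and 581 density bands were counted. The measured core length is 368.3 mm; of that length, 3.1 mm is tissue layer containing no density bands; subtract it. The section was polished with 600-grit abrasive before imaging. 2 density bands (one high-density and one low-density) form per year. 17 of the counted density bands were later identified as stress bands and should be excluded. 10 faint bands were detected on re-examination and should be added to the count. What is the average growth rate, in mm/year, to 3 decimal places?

True density band count = 581 − 17 + 10 = 574.
574 density bands at 2 per year is 574 / 2 = 287 years.
Removing the 3.1 mm offcut leaves 368.3 − 3.1 = 365.2 mm.
365.2 mm over 287 years gives 365.2 / 287 ≈ 1.272 mm/year.

1.272 mm/year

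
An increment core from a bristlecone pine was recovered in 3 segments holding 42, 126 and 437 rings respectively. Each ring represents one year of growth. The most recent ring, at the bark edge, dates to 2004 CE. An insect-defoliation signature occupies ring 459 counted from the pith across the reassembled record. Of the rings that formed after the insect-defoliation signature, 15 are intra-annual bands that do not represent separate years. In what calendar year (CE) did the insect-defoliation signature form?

Total rings = 42 + 126 + 437 = 605.
The insect-defoliation signature sits at ring 459 from the pith, so 605 − 459 = 146 rings formed after it.
146 − 15 false = 131 true rings after the insect-defoliation signature.
The ring at the bark edge is 2004 CE, so the insect-defoliation signature dates to 2004 − 131 = 1873 CE.

1873 CE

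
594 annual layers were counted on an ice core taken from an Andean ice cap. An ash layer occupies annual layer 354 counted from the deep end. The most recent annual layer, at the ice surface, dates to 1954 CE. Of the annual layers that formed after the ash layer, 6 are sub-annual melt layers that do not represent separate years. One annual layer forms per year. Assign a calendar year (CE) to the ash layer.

1720 CE

Between annual layer 354 and the ice surface there are 594 − 354 = 240 annual layers.
240 − 6 false = 234 true annual layers after the ash layer.
Counting back 234 years from 1954 CE places the ash layer in 1954 − 234 = 1720 CE.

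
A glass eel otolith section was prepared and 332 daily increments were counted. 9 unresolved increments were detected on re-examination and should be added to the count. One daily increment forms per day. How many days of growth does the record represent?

After corrections the count is 332 + 9 = 341 daily increments.
At one daily increment per day, that is 341 days.

341 days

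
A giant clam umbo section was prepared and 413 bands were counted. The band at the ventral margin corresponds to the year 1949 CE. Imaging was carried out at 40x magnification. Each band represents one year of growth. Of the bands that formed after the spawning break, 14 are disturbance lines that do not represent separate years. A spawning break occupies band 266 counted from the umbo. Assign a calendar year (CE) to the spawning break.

413 − 266 = 147 bands lie beyond the spawning break toward the ventral margin.
147 − 14 false = 133 true bands after the spawning break.
The band at the ventral margin is 1949 CE, so the spawning break dates to 1949 − 133 = 1816 CE.

1816 CE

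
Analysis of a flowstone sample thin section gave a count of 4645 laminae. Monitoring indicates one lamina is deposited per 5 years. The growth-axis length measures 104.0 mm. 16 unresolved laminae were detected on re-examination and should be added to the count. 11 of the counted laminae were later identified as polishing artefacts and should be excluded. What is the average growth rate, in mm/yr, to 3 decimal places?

0.004 mm/yr

After corrections the count is 4645 − 11 + 16 = 4650 laminae.
4650 laminae at 5 years each span 4650 × 5 = 23250 years.
104.0 mm over 23250 years gives 104.0 / 23250 ≈ 0.004 mm/yr.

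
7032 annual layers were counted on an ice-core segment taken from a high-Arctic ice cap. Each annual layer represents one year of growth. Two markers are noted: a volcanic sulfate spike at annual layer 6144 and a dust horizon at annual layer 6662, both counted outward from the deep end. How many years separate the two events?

6662 − 6144 = 518 annual layers lie between the two events.
That is 518 years at one annual layer per year.

518 years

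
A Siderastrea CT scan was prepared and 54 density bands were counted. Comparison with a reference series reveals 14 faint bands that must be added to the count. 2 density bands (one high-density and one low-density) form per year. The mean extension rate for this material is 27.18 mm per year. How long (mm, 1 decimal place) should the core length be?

Adjusted count: 54 + 14 = 68 density bands.
With 2 density bands per year, 68 / 2 = 34 years.
34 years at 27.18 mm/year gives 27.18 × 34 = 924.1 mm.

924.1 mm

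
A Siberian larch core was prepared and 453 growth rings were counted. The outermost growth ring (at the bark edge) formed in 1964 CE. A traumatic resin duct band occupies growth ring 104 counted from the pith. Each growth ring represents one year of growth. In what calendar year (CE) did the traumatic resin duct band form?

The traumatic resin duct band sits at growth ring 104 from the pith, so 453 − 104 = 349 growth rings formed after it.
The growth ring at the bark edge is 1964 CE, so the traumatic resin duct band dates to 1964 − 349 = 1615 CE.

1615 CE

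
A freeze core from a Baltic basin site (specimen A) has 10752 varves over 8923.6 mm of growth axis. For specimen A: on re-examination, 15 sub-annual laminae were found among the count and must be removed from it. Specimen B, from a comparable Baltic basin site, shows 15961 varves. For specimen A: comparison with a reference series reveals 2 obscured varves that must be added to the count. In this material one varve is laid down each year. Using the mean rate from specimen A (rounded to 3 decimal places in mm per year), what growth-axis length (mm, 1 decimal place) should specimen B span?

Specimen A: true varve count = 10752 − 15 + 2 = 10739.
A: Mean rate = 8923.6 mm / 10739 years ≈ 0.831 mm per year.
Length of B = 0.831 × 15961 = 13263.6 mm.

13263.6 mm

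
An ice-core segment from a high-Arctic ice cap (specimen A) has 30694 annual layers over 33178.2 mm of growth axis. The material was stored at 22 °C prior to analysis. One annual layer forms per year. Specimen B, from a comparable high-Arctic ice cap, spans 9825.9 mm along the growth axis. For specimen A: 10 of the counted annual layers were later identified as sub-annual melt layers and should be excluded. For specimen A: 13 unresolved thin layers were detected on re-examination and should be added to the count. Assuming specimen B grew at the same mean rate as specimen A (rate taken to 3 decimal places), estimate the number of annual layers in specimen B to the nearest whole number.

Specimen A: correcting the raw count gives 30694 − 10 + 13 = 30697 true annual layers.
A: Mean rate = 33178.2 mm / 30697 years ≈ 1.081 mm/year.
B spans 9825.9 / 1.081 = 9089.64 years ≈ 9090 annual layers.

9090 annual layers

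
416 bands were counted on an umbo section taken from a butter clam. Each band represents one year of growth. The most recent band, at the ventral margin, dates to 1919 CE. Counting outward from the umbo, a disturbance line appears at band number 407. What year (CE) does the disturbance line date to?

416 − 407 = 9 bands lie beyond the disturbance line toward the ventral margin.
Counting back 9 years from 1919 CE places the disturbance line in 1919 − 9 = 1910 CE.

1910 CE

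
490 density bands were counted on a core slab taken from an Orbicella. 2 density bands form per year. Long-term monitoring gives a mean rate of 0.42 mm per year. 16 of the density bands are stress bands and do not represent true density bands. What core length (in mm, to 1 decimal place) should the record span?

99.5 mm

Correcting the raw count gives 490 − 16 = 474 true density bands.
Dividing by 2 density bands per year: 474 / 2 = 237 years.
Length ≈ 0.42 × 237 = 99.5 mm.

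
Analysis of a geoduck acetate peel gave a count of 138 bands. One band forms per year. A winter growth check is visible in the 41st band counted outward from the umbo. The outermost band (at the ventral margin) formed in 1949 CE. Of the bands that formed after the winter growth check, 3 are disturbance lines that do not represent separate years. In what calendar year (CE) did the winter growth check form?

138 − 41 = 97 bands lie beyond the winter growth check toward the ventral margin.
97 − 3 false = 94 true bands after the winter growth check.
The band at the ventral margin is 1949 CE, so the winter growth check dates to 1949 − 94 = 1855 CE.

1855 CE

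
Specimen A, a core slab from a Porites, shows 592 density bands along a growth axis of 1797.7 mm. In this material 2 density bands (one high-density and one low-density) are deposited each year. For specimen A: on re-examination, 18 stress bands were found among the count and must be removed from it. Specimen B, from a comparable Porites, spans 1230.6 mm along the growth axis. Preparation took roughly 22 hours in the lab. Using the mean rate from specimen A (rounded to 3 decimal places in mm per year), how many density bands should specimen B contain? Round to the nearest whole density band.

393 density bands

Specimen A: after corrections the count is 592 − 18 = 574 density bands.
Specimen A: with 2 density bands per year, 574 / 2 = 287 years.
A: Mean rate = 1797.7 mm / 287 years ≈ 6.264 mm/year.
For B, 1230.6 / 6.264 = 196.46 years; at 2 density bands per year that is 196.46 × 2 ≈ 393 density bands.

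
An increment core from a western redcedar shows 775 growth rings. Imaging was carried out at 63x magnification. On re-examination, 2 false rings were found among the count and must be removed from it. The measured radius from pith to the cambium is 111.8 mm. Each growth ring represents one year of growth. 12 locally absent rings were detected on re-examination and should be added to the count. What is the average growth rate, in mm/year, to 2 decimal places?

0.14 mm/year

After corrections the count is 775 − 2 + 12 = 785 growth rings.
111.8 mm over 785 years gives 111.8 / 785 ≈ 0.14 mm/year.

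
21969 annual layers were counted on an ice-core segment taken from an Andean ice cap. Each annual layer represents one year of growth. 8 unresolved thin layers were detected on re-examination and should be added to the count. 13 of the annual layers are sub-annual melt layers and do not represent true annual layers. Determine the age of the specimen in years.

Adjusted count: 21969 − 13 + 8 = 21964 annual layers.
At one annual layer per year, that is 21964 years.

21964 yr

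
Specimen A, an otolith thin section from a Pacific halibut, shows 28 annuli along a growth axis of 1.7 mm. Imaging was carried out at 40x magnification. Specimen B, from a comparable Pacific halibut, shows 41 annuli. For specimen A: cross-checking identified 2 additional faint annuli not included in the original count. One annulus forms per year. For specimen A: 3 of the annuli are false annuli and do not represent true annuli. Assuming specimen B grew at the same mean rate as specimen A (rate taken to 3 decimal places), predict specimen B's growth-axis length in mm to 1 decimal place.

Specimen A: true annulus count = 28 − 3 + 2 = 27.
A: Extension rate ≈ 1.7 / 27 = 0.063 mm/yr.
Length of B = 0.063 × 41 = 2.6 mm.

2.6 mm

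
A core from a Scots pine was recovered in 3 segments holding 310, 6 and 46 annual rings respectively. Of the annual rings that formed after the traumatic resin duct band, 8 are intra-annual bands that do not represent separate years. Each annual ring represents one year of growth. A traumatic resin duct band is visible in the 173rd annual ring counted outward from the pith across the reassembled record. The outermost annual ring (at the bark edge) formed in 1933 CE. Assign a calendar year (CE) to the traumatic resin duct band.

Total annual rings = 310 + 6 + 46 = 362.
362 − 173 = 189 annual rings lie beyond the traumatic resin duct band toward the bark edge.
Removing the 8 false annual rings leaves 189 − 8 = 181 true annual rings beyond the traumatic resin duct band.
1933 − 181 = 1752 CE.

1752 CE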